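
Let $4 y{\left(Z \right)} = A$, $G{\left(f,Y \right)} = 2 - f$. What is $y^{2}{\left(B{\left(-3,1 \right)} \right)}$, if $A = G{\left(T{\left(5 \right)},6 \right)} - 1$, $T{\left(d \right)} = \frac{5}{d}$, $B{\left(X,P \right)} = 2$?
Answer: $0$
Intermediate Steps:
$A = 0$ ($A = \left(2 - \frac{5}{5}\right) - 1 = \left(2 - 5 \cdot \frac{1}{5}\right) - 1 = \left(2 - 1\right) - 1 = 1 - 1 = 0$)
$y{\left(Z \right)} = 0$ ($y{\left(Z \right)} = \frac{1}{4} \cdot 0 = 0$)
$y^{2}{\left(B{\left(-3,1 \right)} \right)} = 0^{2} = 0$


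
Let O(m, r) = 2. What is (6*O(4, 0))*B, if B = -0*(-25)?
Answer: 0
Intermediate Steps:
B = 0 (B = -1*0 = 0)
(6*O(4, 0))*B = (6*2)*0 = 12*0 = 0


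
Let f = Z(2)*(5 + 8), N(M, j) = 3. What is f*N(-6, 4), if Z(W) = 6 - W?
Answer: 156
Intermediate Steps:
f = 52 (f = (6 - 1*2)*(5 + 8) = (6 - 2)*13 = 4*13 = 52)
f*N(-6, 4) = 52*3 = 156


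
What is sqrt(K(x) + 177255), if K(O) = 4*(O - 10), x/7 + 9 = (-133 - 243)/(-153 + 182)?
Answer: sqrt(148520571)/29 ≈ 420.24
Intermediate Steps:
x = -4459/29 (x = -63 + 7*((-133 - 243)/(-153 + 182)) = -63 + 7*(-376/29) = -63 - 2632/29 = -4459/29 ≈ -153.76)
K(O) = -40 + 4*O (K(O) = 4*(-10 + O) = -40 + 4*O)
sqrt(K(x) + 177255) = sqrt((-40 + 4*(-4459/29)) + 177255) = sqrt((-40 - 17836/29) + 177255) = sqrt(-18996/29 + 177255) = sqrt(5121399/29) = sqrt(148520571)/29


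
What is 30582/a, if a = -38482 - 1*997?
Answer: -30582/39479 ≈ -0.77464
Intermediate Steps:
a = -39479 (a = -38482 - 997 = -39479)
30582/a = 30582/(-39479) = 30582*(-1/39479) = -30582/39479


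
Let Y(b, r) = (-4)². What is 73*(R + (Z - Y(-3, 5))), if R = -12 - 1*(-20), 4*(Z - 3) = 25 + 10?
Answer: 1095/4 ≈ 273.75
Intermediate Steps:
Z = 47/4 (Z = 3 + (25 + 10)/4 = 3 + (¼)*35 = 3 + 35/4 = 47/4 ≈ 11.750)
Y(b, r) = 16
R = 8 (R = -12 + 20 = 8)
73*(R + (Z - Y(-3, 5))) = 73*(8 + (47/4 - 1*16)) = 73*(8 + (47/4 - 16)) = 73*(8 - 17/4) = 73*(15/4) = 1095/4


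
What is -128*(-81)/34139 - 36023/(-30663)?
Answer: 1547703181/1046804157 ≈ 1.4785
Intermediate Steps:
-128*(-81)/34139 - 36023/(-30663) = 10368*(1/34139) - 36023*(-1/30663) = 10368/34139 + 36023/30663 = 1547703181/1046804157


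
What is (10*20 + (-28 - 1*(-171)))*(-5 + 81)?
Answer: 26068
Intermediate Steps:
(10*20 + (-28 - 1*(-171)))*(-5 + 81) = (200 + (-28 + 171))*76 = (200 + 143)*76 = 343*76 = 26068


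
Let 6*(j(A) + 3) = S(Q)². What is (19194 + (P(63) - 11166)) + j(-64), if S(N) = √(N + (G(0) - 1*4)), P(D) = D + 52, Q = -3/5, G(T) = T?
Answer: 244177/30 ≈ 8139.2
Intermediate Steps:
Q = -⅗ (Q = -3*⅕ = -⅗ ≈ -0.60000)
P(D) = 52 + D
S(N) = √(-4 + N) (S(N) = √(N + (0 - 1*4)) = √(N + (0 - 4)) = √(N - 4) = √(-4 + N))
j(A) = -113/30 (j(A) = -3 + (√(-4 - ⅗))²/6 = -3 + (√(-23/5))²/6 = -3 + (I*√115/5)²/6 = -3 + (⅙)*(-23/5) = -3 - 23/30 = -113/30)
(19194 + (P(63) - 11166)) + j(-64) = (19194 + ((52 + 63) - 11166)) - 113/30 = (19194 + (115 - 11166)) - 113/30 = (19194 - 11051) - 113/30 = 8143 - 113/30 = 244177/30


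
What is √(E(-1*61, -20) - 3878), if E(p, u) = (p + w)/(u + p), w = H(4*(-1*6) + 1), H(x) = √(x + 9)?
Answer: √(-314057 - I*√14)/9 ≈ 0.00037093 - 62.268*I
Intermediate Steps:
H(x) = √(9 + x)
w = I*√14 (w = √(9 + (4*(-1*6) + 1)) = √(9 + (4*(-6) + 1)) = √(9 + (-24 + 1)) = √(9 - 23) = √(-14) = I*√14 ≈ 3.7417*I)
E(p, u) = (p + I*√14)/(p + u) (E(p, u) = (p + I*√14)/(u + p) = (p + I*√14)/(p + u))
√(E(-1*61, -20) - 3878) = √((-1*61 + I*√14)/(-1*61 - 20) - 3878) = √((-61 + I*√14)/(-61 - 20) - 3878) = √((-61 + I*√14)/(-81) - 3878) = √(-(-61 + I*√14)/81 - 3878) = √((61/81 - I*√14/81) - 3878) = √(-314057/81 - I*√14/81)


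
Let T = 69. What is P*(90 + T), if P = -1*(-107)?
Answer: 17013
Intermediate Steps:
P = 107
P*(90 + T) = 107*(90 + 69) = 107*159 = 17013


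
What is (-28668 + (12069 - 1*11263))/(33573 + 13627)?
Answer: -13931/23600 ≈ -0.59030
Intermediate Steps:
(-28668 + (12069 - 1*11263))/(33573 + 13627) = (-28668 + (12069 - 11263))/47200 = (-28668 + 806)*(1/47200) = -27862*1/47200 = -13931/23600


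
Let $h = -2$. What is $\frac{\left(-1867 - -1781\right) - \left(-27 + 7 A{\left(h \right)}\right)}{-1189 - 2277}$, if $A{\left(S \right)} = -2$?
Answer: $\frac{45}{3466} \approx 0.012983$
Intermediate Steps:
$\frac{\left(-1867 - -1781\right) - \left(-27 + 7 A{\left(h \right)}\right)}{-1189 - 2277} = \frac{\left(-1867 - -1781\right) + \left(\left(-7\right) \left(-2\right) + 27\right)}{-1189 - 2277} = \frac{\left(-1867 + 1781\right) + \left(14 + 27\right)}{-3466} = \left(-86 + 41\right) \left(- \frac{1}{3466}\right) = \left(-45\right) \left(- \frac{1}{3466}\right) = \frac{45}{3466}$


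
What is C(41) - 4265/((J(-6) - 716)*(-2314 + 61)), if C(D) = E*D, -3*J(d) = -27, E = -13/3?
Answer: -94334782/530957 ≈ -177.67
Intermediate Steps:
E = -13/3 (E = -13*1/3 = -13/3 ≈ -4.3333)
J(d) = 9 (J(d) = -1/3*(-27) = 9)
C(D) = -13*D/3
C(41) - 4265/((J(-6) - 716)*(-2314 + 61)) = -13/3*41 - 4265/((9 - 716)*(-2314 + 61)) = -533/3 - 4265/((-707*(-2253))) = -533/3 - 4265/1592871 = -94334782/530957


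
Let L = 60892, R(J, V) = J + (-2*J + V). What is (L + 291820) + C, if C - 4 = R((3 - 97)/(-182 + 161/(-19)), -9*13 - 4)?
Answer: 27149777/77 ≈ 3.5259e+5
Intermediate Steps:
R(J, V) = V - J (R(J, V) = J + (V - 2*J) = V - J)
C = -9047/77 (C = 4 + ((-9*13 - 4) - (3 - 97)/(-182 + 161/(-19))) = 4 + ((-117 - 4) - (-94)/(-182 + 161*(-1/19))) = 4 + (-121 - (-94)/(-182 - 161/19)) = 4 + (-121 - (-94)/(-3619/19)) = 4 + (-121 - (-94)*(-19)/3619) = 4 + (-121 - 1*38/77) = 4 + (-121 - 38/77) = 4 - 9355/77 = -9047/77 ≈ -117.49)
(L + 291820) + C = (60892 + 291820) - 9047/77 = 352712 - 9047/77 = 27149777/77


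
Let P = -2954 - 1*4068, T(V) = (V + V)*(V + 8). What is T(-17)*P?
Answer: -2148732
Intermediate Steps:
T(V) = 2*V*(8 + V) (T(V) = (2*V)*(8 + V) = 2*V*(8 + V))
P = -7022 (P = -2954 - 4068 = -7022)
T(-17)*P = (2*(-17)*(8 - 17))*(-7022) = (2*(-17)*(-9))*(-7022) = 306*(-7022) = -2148732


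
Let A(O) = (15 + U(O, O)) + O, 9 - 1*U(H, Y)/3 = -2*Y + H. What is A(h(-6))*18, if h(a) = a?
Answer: 324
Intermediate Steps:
U(H, Y) = 27 - 3*H + 6*Y (U(H, Y) = 27 - 3*(-2*Y + H) = 27 - 3*(H - 2*Y) = 27 + (-3*H + 6*Y) = 27 - 3*H + 6*Y)
A(O) = 42 + 4*O (A(O) = (15 + (27 - 3*O + 6*O)) + O = (15 + (27 + 3*O)) + O = (42 + 3*O) + O = 42 + 4*O)
A(h(-6))*18 = (42 + 4*(-6))*18 = (42 - 24)*18 = 18*18 = 324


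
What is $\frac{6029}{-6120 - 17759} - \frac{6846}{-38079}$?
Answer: $- \frac{22034219}{303096147} \approx -0.072697$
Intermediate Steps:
$\frac{6029}{-6120 - 17759} - \frac{6846}{-38079} = \frac{6029}{-23879} - - \frac{2282}{12693} = 6029 \left(- \frac{1}{23879}\right) + \frac{2282}{12693} = - \frac{6029}{23879} + \frac{2282}{12693} = - \frac{22034219}{303096147}$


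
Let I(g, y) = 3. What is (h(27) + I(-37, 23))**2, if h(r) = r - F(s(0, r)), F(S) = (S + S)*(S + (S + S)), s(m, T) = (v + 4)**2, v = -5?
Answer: 576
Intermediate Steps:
s(m, T) = 1 (s(m, T) = (-5 + 4)**2 = (-1)**2 = 1)
F(S) = 6*S**2 (F(S) = (2*S)*(S + 2*S) = (2*S)*(3*S) = 6*S**2)
h(r) = -6 + r (h(r) = r - 6*1**2 = r - 6 = -6 + r)
(h(27) + I(-37, 23))**2 = ((-6 + 27) + 3)**2 = (21 + 3)**2 = 24**2 = 576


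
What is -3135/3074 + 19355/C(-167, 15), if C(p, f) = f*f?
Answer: 11758379/138330 ≈ 85.002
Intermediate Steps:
C(p, f) = f²
-3135/3074 + 19355/C(-167, 15) = -3135/3074 + 19355/(15²) = -3135*1/3074 + 19355/225 = -3135/3074 + 19355*(1/225) = -3135/3074 + 3871/45 = 11758379/138330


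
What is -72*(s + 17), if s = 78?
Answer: -6840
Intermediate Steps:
-72*(s + 17) = -72*(78 + 17) = -72*95 = -6840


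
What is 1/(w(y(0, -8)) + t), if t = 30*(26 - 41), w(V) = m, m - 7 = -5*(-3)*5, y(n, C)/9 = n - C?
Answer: -1/368 ≈ -0.0027174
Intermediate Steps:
y(n, C) = -9*C + 9*n (y(n, C) = 9*(n - C) = -9*C + 9*n)
m = 82 (m = 7 - 5*(-3)*5 = 7 + 15*5 = 7 + 75 = 82)
w(V) = 82
t = -450 (t = 30*(-15) = -450)
1/(w(y(0, -8)) + t) = 1/(82 - 450) = 1/(-368) = -1/368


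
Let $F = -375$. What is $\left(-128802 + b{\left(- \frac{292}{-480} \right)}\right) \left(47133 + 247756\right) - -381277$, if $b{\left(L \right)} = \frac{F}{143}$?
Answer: $- \frac{5431523956618}{143} \approx -3.7983 \cdot 10^{10}$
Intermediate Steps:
$b{\left(L \right)} = - \frac{375}{143}$
$\left(-128802 + b{\left(- \frac{292}{-480} \right)}\right) \left(47133 + 247756\right) - -381277 = \left(-128802 - \frac{375}{143}\right) \left(47133 + 247756\right) - -381277 = \left(- \frac{18419061}{143}\right) 294889 + 381277 = - \frac{5431578479229}{143} + 381277 = - \frac{5431523956618}{143}$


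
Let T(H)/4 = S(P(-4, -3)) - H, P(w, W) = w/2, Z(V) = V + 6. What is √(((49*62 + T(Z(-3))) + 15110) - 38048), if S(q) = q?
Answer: 4*I*√1245 ≈ 141.14*I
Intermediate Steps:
Z(V) = 6 + V
P(w, W) = w/2 (P(w, W) = w*(½) = w/2)
T(H) = -8 - 4*H (T(H) = 4*((½)*(-4) - H) = 4*(-2 - H) = -8 - 4*H)
√(((49*62 + T(Z(-3))) + 15110) - 38048) = √(((49*62 + (-8 - 4*(6 - 3))) + 15110) - 38048) = √(((3038 + (-8 - 4*3)) + 15110) - 38048) = √(((3038 + (-8 - 12)) + 15110) - 38048) = √(((3038 - 20) + 15110) - 38048) = √((3018 + 15110) - 38048) = √(18128 - 38048) = √(-19920) = 4*I*√1245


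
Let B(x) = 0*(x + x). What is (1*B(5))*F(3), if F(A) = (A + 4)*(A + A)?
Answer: 0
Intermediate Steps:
F(A) = 2*A*(4 + A) (F(A) = (4 + A)*(2*A) = 2*A*(4 + A))
B(x) = 0 (B(x) = 0*(2*x) = 0)
(1*B(5))*F(3) = (1*0)*(2*3*(4 + 3)) = 0*(2*3*7) = 0*42 = 0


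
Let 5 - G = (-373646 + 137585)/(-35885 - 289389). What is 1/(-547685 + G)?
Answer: -325274/178146300381 ≈ -1.8259e-6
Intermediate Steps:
G = 1390309/325274 (G = 5 - (-373646 + 137585)/(-35885 - 289389) = 5 - (-236061)/(-325274) = 5 - (-236061)*(-1)/325274 = 5 - 1*236061/325274 = 5 - 236061/325274 = 1390309/325274 ≈ 4.2743)
1/(-547685 + G) = 1/(-547685 + 1390309/325274) = 1/(-178146300381/325274) = -325274/178146300381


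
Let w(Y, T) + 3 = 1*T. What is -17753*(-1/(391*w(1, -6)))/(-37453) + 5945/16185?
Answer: 4019595556/10939159881 ≈ 0.36745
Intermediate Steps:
w(Y, T) = -3 + T (w(Y, T) = -3 + 1*T = -3 + T)
-17753*(-1/(391*w(1, -6)))/(-37453) + 5945/16185 = -17753*(-1/(391*(-3 - 6)))/(-37453) + 5945/16185 = -17753/(-9*(-17)*23)*(-1/37453) + 5945*(1/16185) = -17753/(153*23)*(-1/37453) + 1189/3237 = -17753/3519*(-1/37453) + 1189/3237 = 17753/131797107 + 1189/3237 = 4019595556/10939159881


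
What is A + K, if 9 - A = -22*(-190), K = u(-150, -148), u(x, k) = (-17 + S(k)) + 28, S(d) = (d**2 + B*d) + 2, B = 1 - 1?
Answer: 17746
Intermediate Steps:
B = 0
S(d) = 2 + d**2 (S(d) = (d**2 + 0*d) + 2 = (d**2 + 0) + 2 = d**2 + 2 = 2 + d**2)
u(x, k) = 13 + k**2 (u(x, k) = (-17 + (2 + k**2)) + 28 = (-15 + k**2) + 28 = 13 + k**2)
K = 21917 (K = 13 + (-148)**2 = 13 + 21904 = 21917)
A = -4171 (A = 9 - (-22)*(-190) = 9 - 1*4180 = 9 - 4180 = -4171)
A + K = -4171 + 21917 = 17746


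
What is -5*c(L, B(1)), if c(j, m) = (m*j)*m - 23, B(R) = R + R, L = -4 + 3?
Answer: 135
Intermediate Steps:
L = -1
B(R) = 2*R
c(j, m) = -23 + j*m² (c(j, m) = (j*m)*m - 23 = j*m² - 23 = -23 + j*m²)
-5*c(L, B(1)) = -5*(-23 - (2*1)²) = -5*(-23 - 1*2²) = -5*(-23 - 1*4) = -5*(-23 - 4) = -5*(-27) = 135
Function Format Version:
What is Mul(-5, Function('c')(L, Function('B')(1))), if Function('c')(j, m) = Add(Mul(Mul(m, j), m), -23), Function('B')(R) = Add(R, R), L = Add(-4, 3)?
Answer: 135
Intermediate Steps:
L = -1
Function('B')(R) = Mul(2, R)
Function('c')(j, m) = Add(-23, Mul(j, Pow(m, 2))) (Function('c')(j, m) = Add(Mul(Mul(j, m), m), -23) = Add(Mul(j, Pow(m, 2)), -23) = Add(-23, Mul(j, Pow(m, 2))))
Mul(-5, Function('c')(L, Function('B')(1))) = Mul(-5, Add(-23, Mul(-1, Pow(Mul(2, 1), 2)))) = Mul(-5, Add(-23, Mul(-1, Pow(2, 2)))) = Mul(-5, Add(-23, Mul(-1, 4))) = Mul(-5, Add(-23, -4)) = Mul(-5, -27) = 135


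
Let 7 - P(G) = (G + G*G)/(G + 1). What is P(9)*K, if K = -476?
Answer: 952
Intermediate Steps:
P(G) = 7 - (G + G²)/(1 + G) (P(G) = 7 - (G + G*G)/(G + 1) = 7 - (G + G²)/(1 + G))
P(9)*K = (7 - 1*9)*(-476) = (7 - 9)*(-476) = -2*(-476) = 952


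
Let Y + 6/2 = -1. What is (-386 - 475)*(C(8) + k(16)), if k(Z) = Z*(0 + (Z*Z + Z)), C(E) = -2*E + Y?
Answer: -3729852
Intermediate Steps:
Y = -4 (Y = -3 - 1 = -4)
C(E) = -4 - 2*E (C(E) = -2*E - 4 = -4 - 2*E)
k(Z) = Z*(Z + Z**2) (k(Z) = Z*(0 + (Z**2 + Z)) = Z*(0 + (Z + Z**2)) = Z*(Z + Z**2))
(-386 - 475)*(C(8) + k(16)) = (-386 - 475)*((-4 - 2*8) + 16**2*(1 + 16)) = -861*((-4 - 16) + 256*17) = -861*(-20 + 4352) = -861*4332 = -3729852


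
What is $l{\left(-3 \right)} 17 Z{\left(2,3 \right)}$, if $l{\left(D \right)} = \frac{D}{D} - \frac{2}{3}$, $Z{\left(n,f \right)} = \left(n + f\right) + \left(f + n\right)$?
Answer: $\frac{170}{3} \approx 56.667$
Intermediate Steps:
$Z{\left(n,f \right)} = 2 f + 2 n$ ($Z{\left(n,f \right)} = \left(f + n\right) + \left(f + n\right) = 2 f + 2 n$)
$l{\left(D \right)} = \frac{1}{3}$ ($l{\left(D \right)} = 1 - \frac{2}{3} = \frac{1}{3}$)
$l{\left(-3 \right)} 17 Z{\left(2,3 \right)} = \frac{1}{3} \cdot 17 \left(2 \cdot 3 + 2 \cdot 2\right) = \frac{17 \left(6 + 4\right)}{3} = \frac{17}{3} \cdot 10 = \frac{170}{3}$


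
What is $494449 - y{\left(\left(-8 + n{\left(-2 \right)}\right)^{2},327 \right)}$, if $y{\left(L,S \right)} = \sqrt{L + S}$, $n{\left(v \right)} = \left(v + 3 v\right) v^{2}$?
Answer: $494449 - \sqrt{1927} \approx 4.9441 \cdot 10^{5}$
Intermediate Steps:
$n{\left(v \right)} = 4 v^{3}$ ($n{\left(v \right)} = 4 v v^{2} = 4 v^{3}$)
$494449 - y{\left(\left(-8 + n{\left(-2 \right)}\right)^{2},327 \right)} = 494449 - \sqrt{\left(-8 + 4 \left(-2\right)^{3}\right)^{2} + 327} = 494449 - \sqrt{\left(-8 + 4 \left(-8\right)\right)^{2} + 327} = 494449 - \sqrt{\left(-8 - 32\right)^{2} + 327} = 494449 - \sqrt{\left(-40\right)^{2} + 327} = 494449 - \sqrt{1600 + 327} = 494449 - \sqrt{1927}$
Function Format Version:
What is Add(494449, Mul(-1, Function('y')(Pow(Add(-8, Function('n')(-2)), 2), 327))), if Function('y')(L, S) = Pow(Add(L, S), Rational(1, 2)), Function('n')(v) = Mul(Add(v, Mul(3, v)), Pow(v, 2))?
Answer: Add(494449, Mul(-1, Pow(1927, Rational(1, 2)))) ≈ 4.9441e+5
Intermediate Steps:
Function('n')(v) = Mul(4, Pow(v, 3)) (Function('n')(v) = Mul(Mul(4, v), Pow(v, 2)) = Mul(4, Pow(v, 3)))
Add(494449, Mul(-1, Function('y')(Pow(Add(-8, Function('n')(-2)), 2), 327))) = Add(494449, Mul(-1, Pow(Add(Pow(Add(-8, Mul(4, Pow(-2, 3))), 2), 327), Rational(1, 2)))) = Add(494449, Mul(-1, Pow(Add(Pow(Add(-8, Mul(4, -8)), 2), 327), Rational(1, 2)))) = Add(494449, Mul(-1, Pow(Add(Pow(Add(-8, -32), 2), 327), Rational(1, 2)))) = Add(494449, Mul(-1, Pow(Add(Pow(-40, 2), 327), Rational(1, 2)))) = Add(494449, Mul(-1, Pow(Add(1600, 327), Rational(1, 2)))) = Add(494449, Mul(-1, Pow(1927, Rational(1, 2))))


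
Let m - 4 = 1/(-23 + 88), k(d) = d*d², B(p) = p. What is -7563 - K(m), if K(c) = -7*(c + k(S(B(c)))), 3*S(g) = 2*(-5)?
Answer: -13678736/1755 ≈ -7794.1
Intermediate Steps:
S(g) = -10/3 (S(g) = (2*(-5))/3 = (⅓)*(-10) = -10/3)
k(d) = d³
m = 261/65 (m = 4 + 1/(-23 + 88) = 4 + 1/65 = 261/65 ≈ 4.0154)
K(c) = 7000/27 - 7*c (K(c) = -7*(c + (-10/3)³) = -7*(c - 1000/27) = -7*(-1000/27 + c) = 7000/27 - 7*c)
-7563 - K(m) = -7563 - (7000/27 - 7*261/65) = -7563 - (7000/27 - 1827/65) = -7563 - 1*405671/1755 = -7563 - 405671/1755 = -13678736/1755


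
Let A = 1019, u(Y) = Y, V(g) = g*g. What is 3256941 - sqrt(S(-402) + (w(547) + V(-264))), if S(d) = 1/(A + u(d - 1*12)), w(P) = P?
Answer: 3256941 - 2*sqrt(53121270)/55 ≈ 3.2567e+6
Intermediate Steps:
V(g) = g**2
S(d) = 1/(1007 + d) (S(d) = 1/(1019 + (d - 1*12)) = 1/(1019 + (d - 12)) = 1/(1019 + (-12 + d)) = 1/(1007 + d))
3256941 - sqrt(S(-402) + (w(547) + V(-264))) = 3256941 - sqrt(1/(1007 - 402) + (547 + (-264)**2)) = 3256941 - sqrt(1/605 + (547 + 69696)) = 3256941 - sqrt(1/605 + 70243) = 3256941 - sqrt(42497016/605) = 3256941 - 2*sqrt(53121270)/55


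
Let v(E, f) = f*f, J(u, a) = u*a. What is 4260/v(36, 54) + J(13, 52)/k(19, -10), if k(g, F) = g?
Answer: 171013/4617 ≈ 37.040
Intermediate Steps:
J(u, a) = a*u
v(E, f) = f²
4260/v(36, 54) + J(13, 52)/k(19, -10) = 4260/(54²) + (52*13)/19 = 4260/2916 + 676*(1/19) = 4260*(1/2916) + 676/19 = 355/243 + 676/19 = 171013/4617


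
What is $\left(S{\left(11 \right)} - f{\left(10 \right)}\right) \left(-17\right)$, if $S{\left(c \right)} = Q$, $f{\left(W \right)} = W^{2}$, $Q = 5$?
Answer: $1615$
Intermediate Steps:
$S{\left(c \right)} = 5$
$\left(S{\left(11 \right)} - f{\left(10 \right)}\right) \left(-17\right) = \left(5 - 10^{2}\right) \left(-17\right) = \left(5 - 100\right) \left(-17\right) = \left(-95\right) \left(-17\right) = 1615$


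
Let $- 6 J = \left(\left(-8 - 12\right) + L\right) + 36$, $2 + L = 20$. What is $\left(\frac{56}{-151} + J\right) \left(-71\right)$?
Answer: $\frac{194185}{453} \approx 428.66$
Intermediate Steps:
$L = 18$ ($L = -2 + 20 = 18$)
$J = - \frac{17}{3}$ ($J = - \frac{\left(\left(-8 - 12\right) + 18\right) + 36}{6} = - \frac{\left(-20 + 18\right) + 36}{6} = - \frac{-2 + 36}{6} = \left(- \frac{1}{6}\right) 34 = - \frac{17}{3} \approx -5.6667$)
$\left(\frac{56}{-151} + J\right) \left(-71\right) = \left(\frac{56}{-151} - \frac{17}{3}\right) \left(-71\right) = \left(56 \left(- \frac{1}{151}\right) - \frac{17}{3}\right) \left(-71\right) = \left(- \frac{56}{151} - \frac{17}{3}\right) \left(-71\right) = \left(- \frac{2735}{453}\right) \left(-71\right) = \frac{194185}{453}$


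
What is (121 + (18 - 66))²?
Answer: 5329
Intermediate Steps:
(121 + (18 - 66))² = (121 - 48)² = 73² = 5329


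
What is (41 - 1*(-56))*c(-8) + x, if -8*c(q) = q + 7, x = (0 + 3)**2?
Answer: 169/8 ≈ 21.125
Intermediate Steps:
x = 9 (x = 3**2 = 9)
c(q) = -7/8 - q/8 (c(q) = -(q + 7)/8 = -(7 + q)/8 = -7/8 - q/8)
(41 - 1*(-56))*c(-8) + x = (41 - 1*(-56))*(-7/8 - 1/8*(-8)) + 9 = (41 + 56)*(-7/8 + 1) + 9 = 97*(1/8) + 9 = 97/8 + 9 = 169/8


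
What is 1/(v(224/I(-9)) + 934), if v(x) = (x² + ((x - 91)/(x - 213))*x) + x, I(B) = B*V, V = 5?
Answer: 19863225/18902018294 ≈ 0.0010509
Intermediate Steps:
I(B) = 5*B (I(B) = B*5 = 5*B)
v(x) = x + x² + x*(-91 + x)/(-213 + x) (v(x) = (x² + ((-91 + x)/(-213 + x))*x) + x = (x² + x*(-91 + x)/(-213 + x)) + x = x + x² + x*(-91 + x)/(-213 + x))
1/(v(224/I(-9)) + 934) = 1/((224/((5*(-9))))*(-304 + (224/((5*(-9))))² - 47264/(5*(-9)))/(-213 + 224/((5*(-9)))) + 934) = 1/((224/(-45))*(-304 + (224/(-45))² - 47264/(-45))/(-213 + 224/(-45)) + 934) = 1/((224*(-1/45))*(-304 + (224*(-1/45))² - 47264*(-1)/45)/(-213 + 224*(-1/45)) + 934) = 1/(-224*(-304 + (-224/45)² - 211*(-224/45))/(45*(-213 - 224/45)) + 934) = 1/(-224*(-304 + 50176/2025 + 47264/45)/(45*(-9809/45)) + 934) = 1/(-224/45*(-45/9809)*1561456/2025 + 934) = 1/(349766144/19863225 + 934) = 1/(18902018294/19863225) = 19863225/18902018294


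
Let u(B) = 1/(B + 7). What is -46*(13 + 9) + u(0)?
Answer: -7083/7 ≈ -1011.9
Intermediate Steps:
u(B) = 1/(7 + B)
-46*(13 + 9) + u(0) = -46*(13 + 9) + 1/(7 + 0) = -46*22 + 1/7 = -1012 + 1/7 = -7083/7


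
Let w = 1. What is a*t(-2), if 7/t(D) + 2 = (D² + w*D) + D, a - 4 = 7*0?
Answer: -14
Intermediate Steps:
a = 4 (a = 4 + 7*0 = 4 + 0 = 4)
t(D) = 7/(-2 + D² + 2*D) (t(D) = 7/(-2 + ((D² + 1*D) + D)) = 7/(-2 + ((D² + D) + D)) = 7/(-2 + ((D + D²) + D)) = 7/(-2 + (D² + 2*D)) = 7/(-2 + D² + 2*D))
a*t(-2) = 4*(7/(-2 + (-2)² + 2*(-2))) = 4*(7/(-2 + 4 - 4)) = 4*(7/(-2)) = 4*(7*(-½)) = 4*(-7/2) = -14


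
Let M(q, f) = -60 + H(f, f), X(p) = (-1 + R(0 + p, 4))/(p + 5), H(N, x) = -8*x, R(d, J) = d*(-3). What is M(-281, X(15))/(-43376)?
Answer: 13/13555 ≈ 0.00095906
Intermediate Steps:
R(d, J) = -3*d
X(p) = (-1 - 3*p)/(5 + p) (X(p) = (-1 - 3*(0 + p))/(p + 5) = (-1 - 3*p)/(5 + p))
M(q, f) = -60 - 8*f
M(-281, X(15))/(-43376) = (-60 - 8*(-1 - 3*15)/(5 + 15))/(-43376) = (-60 - 8*(-1 - 45)/20)*(-1/43376) = (-60 - 2*(-46)/5)*(-1/43376) = (-60 - 8*(-23/10))*(-1/43376) = (-60 + 92/5)*(-1/43376) = -208/5*(-1/43376) = 13/13555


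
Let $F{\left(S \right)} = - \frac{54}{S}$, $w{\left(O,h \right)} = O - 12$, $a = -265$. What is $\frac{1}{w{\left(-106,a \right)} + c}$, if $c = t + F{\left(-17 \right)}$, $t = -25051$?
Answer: $- \frac{17}{427819} \approx -3.9736 \cdot 10^{-5}$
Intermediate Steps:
$w{\left(O,h \right)} = -12 + O$
$c = - \frac{425813}{17}$ ($c = -25051 - \frac{54}{-17} = -25051 - - \frac{54}{17} = -25051 + \frac{54}{17} = - \frac{425813}{17} \approx -25048.0$)
$\frac{1}{w{\left(-106,a \right)} + c} = \frac{1}{\left(-12 - 106\right) - \frac{425813}{17}} = \frac{1}{-118 - \frac{425813}{17}} = \frac{1}{- \frac{427819}{17}} = - \frac{17}{427819}$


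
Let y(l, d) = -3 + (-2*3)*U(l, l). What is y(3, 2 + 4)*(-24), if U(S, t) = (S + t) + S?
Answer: 1368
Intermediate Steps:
U(S, t) = t + 2*S
y(l, d) = -3 - 18*l (y(l, d) = -3 + (-2*3)*(l + 2*l) = -3 - 18*l)
y(3, 2 + 4)*(-24) = (-3 - 18*3)*(-24) = (-3 - 54)*(-24) = -57*(-24) = 1368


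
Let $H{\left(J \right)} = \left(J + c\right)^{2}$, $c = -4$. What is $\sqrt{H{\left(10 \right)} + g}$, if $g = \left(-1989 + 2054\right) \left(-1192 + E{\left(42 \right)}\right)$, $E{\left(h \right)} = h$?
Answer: $i \sqrt{74714} \approx 273.34 i$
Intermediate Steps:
$H{\left(J \right)} = \left(-4 + J\right)^{2}$ ($H{\left(J \right)} = \left(J - 4\right)^{2} = \left(-4 + J\right)^{2}$)
$g = -74750$ ($g = \left(-1989 + 2054\right) \left(-1192 + 42\right) = 65 \left(-1150\right) = -74750$)
$\sqrt{H{\left(10 \right)} + g} = \sqrt{\left(-4 + 10\right)^{2} - 74750} = \sqrt{6^{2} - 74750} = \sqrt{36 - 74750} = \sqrt{-74714} = i \sqrt{74714}$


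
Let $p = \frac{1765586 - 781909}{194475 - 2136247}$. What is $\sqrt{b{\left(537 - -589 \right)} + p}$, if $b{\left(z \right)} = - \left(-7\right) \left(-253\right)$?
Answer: $\frac{i \sqrt{34078711734323}}{138698} \approx 42.089 i$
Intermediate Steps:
$b{\left(z \right)} = -1771$ ($b{\left(z \right)} = \left(-1\right) 1771 = -1771$)
$p = - \frac{983677}{1941772}$ ($p = \frac{1765586 - 781909}{-1941772} = \left(1765586 - 781909\right) \left(- \frac{1}{1941772}\right) = 983677 \left(- \frac{1}{1941772}\right) = - \frac{983677}{1941772} \approx -0.50659$)
$\sqrt{b{\left(537 - -589 \right)} + p} = \sqrt{-1771 - \frac{983677}{1941772}} = \sqrt{- \frac{3439861889}{1941772}} = \frac{i \sqrt{34078711734323}}{138698}$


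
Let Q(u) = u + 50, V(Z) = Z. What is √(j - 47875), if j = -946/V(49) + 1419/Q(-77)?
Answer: I*√21144566/21 ≈ 218.97*I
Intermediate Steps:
Q(u) = 50 + u
j = -31691/441 (j = -946/49 + 1419/(50 - 77) = -946*1/49 + 1419/(-27) = -946/49 + 1419*(-1/27) = -946/49 - 473/9 = -31691/441 ≈ -71.862)
√(j - 47875) = √(-31691/441 - 47875) = √(-21144566/441) = I*√21144566/21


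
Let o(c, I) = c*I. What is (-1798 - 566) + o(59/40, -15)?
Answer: -19089/8 ≈ -2386.1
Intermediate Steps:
o(c, I) = I*c
(-1798 - 566) + o(59/40, -15) = (-1798 - 566) - 885/40 = -2364 - 885/40 = -2364 - 15*59/40 = -2364 - 177/8 = -19089/8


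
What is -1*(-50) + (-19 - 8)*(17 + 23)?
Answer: -1030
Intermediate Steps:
-1*(-50) + (-19 - 8)*(17 + 23) = 50 - 27*40 = 50 - 1080 = -1030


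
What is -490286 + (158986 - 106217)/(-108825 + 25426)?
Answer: -40889414883/83399 ≈ -4.9029e+5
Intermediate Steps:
-490286 + (158986 - 106217)/(-108825 + 25426) = -490286 + 52769/(-83399) = -490286 + 52769*(-1/83399) = -490286 - 52769/83399 = -40889414883/83399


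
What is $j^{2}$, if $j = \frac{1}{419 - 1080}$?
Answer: $\frac{1}{436921} \approx 2.2887 \cdot 10^{-6}$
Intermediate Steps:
$j = - \frac{1}{661}$ ($j = \frac{1}{-661} = - \frac{1}{661} \approx -0.0015129$)
$j^{2} = \left(- \frac{1}{661}\right)^{2} = \frac{1}{436921}$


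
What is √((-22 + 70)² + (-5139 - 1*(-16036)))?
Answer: √13201 ≈ 114.90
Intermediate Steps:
√((-22 + 70)² + (-5139 - 1*(-16036))) = √(48² + (-5139 + 16036)) = √(2304 + 10897) = √13201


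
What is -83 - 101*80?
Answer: -8163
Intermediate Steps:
-83 - 101*80 = -83 - 8080 = -8163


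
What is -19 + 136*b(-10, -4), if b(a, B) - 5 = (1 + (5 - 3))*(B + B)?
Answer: -2603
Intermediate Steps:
b(a, B) = 5 + 6*B (b(a, B) = 5 + (1 + (5 - 3))*(B + B) = 5 + (1 + 2)*(2*B) = 5 + 3*(2*B) = 5 + 6*B)
-19 + 136*b(-10, -4) = -19 + 136*(5 + 6*(-4)) = -19 + 136*(5 - 24) = -19 + 136*(-19) = -19 - 2584 = -2603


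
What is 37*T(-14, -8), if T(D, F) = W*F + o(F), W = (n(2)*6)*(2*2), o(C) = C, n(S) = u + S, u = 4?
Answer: -42920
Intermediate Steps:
n(S) = 4 + S
W = 144 (W = ((4 + 2)*6)*(2*2) = (6*6)*4 = 36*4 = 144)
T(D, F) = 145*F (T(D, F) = 144*F + F = 145*F)
37*T(-14, -8) = 37*(145*(-8)) = 37*(-1160) = -42920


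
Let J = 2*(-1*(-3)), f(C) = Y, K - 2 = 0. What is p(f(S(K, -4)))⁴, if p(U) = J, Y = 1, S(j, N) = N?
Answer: 1296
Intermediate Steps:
K = 2 (K = 2 + 0 = 2)
f(C) = 1
J = 6 (J = 2*3 = 6)
p(U) = 6
p(f(S(K, -4)))⁴ = 6⁴ = 1296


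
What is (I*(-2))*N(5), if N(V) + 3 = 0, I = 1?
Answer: 6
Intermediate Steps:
N(V) = -3 (N(V) = -3 + 0 = -3)
(I*(-2))*N(5) = (1*(-2))*(-3) = -2*(-3) = 6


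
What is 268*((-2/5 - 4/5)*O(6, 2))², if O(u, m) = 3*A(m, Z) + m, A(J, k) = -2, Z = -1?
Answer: 154368/25 ≈ 6174.7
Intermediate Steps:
O(u, m) = -6 + m (O(u, m) = 3*(-2) + m = -6 + m)
268*((-2/5 - 4/5)*O(6, 2))² = 268*((-2/5 - 4/5)*(-6 + 2))² = 268*((-2*⅕ - 4*⅕)*(-4))² = 268*((-⅖ - ⅘)*(-4))² = 268*(-6/5*(-4))² = 268*(24/5)² = 268*(576/25) = 154368/25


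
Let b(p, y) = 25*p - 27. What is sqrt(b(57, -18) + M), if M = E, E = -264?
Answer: 9*sqrt(14) ≈ 33.675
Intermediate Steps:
b(p, y) = -27 + 25*p
M = -264
sqrt(b(57, -18) + M) = sqrt((-27 + 25*57) - 264) = sqrt((-27 + 1425) - 264) = sqrt(1398 - 264) = sqrt(1134) = 9*sqrt(14)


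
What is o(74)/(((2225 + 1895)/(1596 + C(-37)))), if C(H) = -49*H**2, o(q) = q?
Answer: -484589/412 ≈ -1176.2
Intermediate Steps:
o(74)/(((2225 + 1895)/(1596 + C(-37)))) = 74/(((2225 + 1895)/(1596 - 49*(-37)**2))) = 74/((4120/(1596 - 49*1369))) = 74/((4120/(1596 - 67081))) = 74/((4120/(-65485))) = 74/((4120*(-1/65485))) = 74/(-824/13097) = 74*(-13097/824) = -484589/412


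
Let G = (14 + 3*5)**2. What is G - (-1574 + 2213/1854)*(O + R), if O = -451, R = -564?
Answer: -2958163531/1854 ≈ -1.5956e+6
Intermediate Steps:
G = 841 (G = (14 + 15)**2 = 29**2 = 841)
G - (-1574 + 2213/1854)*(O + R) = 841 - (-1574 + 2213/1854)*(-451 - 564) = 841 - (-1574 + 2213*(1/1854))*(-1015) = 841 - (-1574 + 2213/1854)*(-1015) = 841 - (-2915983)*(-1015)/1854 = 841 - 1*2959722745/1854 = 841 - 2959722745/1854 = -2958163531/1854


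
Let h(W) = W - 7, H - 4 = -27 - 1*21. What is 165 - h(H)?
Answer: 216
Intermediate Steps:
H = -44 (H = 4 + (-27 - 1*21) = 4 + (-27 - 21) = 4 - 48 = -44)
h(W) = -7 + W
165 - h(H) = 165 - (-7 - 44) = 165 - 1*(-51) = 165 + 51 = 216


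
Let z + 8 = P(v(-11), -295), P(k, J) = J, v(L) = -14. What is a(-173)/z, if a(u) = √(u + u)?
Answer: -I*√346/303 ≈ -0.06139*I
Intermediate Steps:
a(u) = √2*√u (a(u) = √(2*u) = √2*√u)
z = -303 (z = -8 - 295 = -303)
a(-173)/z = (√2*√(-173))/(-303) = (√2*(I*√173))*(-1/303) = (I*√346)*(-1/303) = -I*√346/303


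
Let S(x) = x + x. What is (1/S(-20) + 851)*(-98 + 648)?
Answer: 1872145/4 ≈ 4.6804e+5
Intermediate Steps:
S(x) = 2*x
(1/S(-20) + 851)*(-98 + 648) = (1/(2*(-20)) + 851)*(-98 + 648) = (1/(-40) + 851)*550 = (-1/40 + 851)*550 = (34039/40)*550 = 1872145/4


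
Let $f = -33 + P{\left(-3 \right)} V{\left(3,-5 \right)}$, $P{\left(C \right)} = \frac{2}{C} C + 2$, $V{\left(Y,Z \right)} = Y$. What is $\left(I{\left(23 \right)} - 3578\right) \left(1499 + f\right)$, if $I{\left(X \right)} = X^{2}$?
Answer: $-4506422$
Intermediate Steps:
$P{\left(C \right)} = 4$ ($P{\left(C \right)} = 2 + 2 = 4$)
$f = -21$ ($f = -33 + 4 \cdot 3 = -33 + 12 = -21$)
$\left(I{\left(23 \right)} - 3578\right) \left(1499 + f\right) = \left(23^{2} - 3578\right) \left(1499 - 21\right) = \left(529 - 3578\right) 1478 = \left(-3049\right) 1478 = -4506422$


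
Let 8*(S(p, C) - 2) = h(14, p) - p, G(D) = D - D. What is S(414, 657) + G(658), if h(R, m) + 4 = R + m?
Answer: 13/4 ≈ 3.2500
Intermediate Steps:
h(R, m) = -4 + R + m (h(R, m) = -4 + (R + m) = -4 + R + m)
G(D) = 0
S(p, C) = 13/4 (S(p, C) = 2 + ((-4 + 14 + p) - p)/8 = 2 + ((10 + p) - p)/8 = 2 + (1/8)*10 = 2 + 5/4 = 13/4)
S(414, 657) + G(658) = 13/4 + 0 = 13/4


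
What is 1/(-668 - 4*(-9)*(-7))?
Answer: -1/920 ≈ -0.0010870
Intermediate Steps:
1/(-668 - 4*(-9)*(-7)) = 1/(-668 + 36*(-7)) = 1/(-668 - 252) = 1/(-920) = -1/920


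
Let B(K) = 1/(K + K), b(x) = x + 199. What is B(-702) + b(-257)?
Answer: -81433/1404 ≈ -58.001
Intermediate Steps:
b(x) = 199 + x
B(K) = 1/(2*K)
B(-702) + b(-257) = (½)/(-702) + (199 - 257) = (½)*(-1/702) - 58 = -1/1404 - 58 = -81433/1404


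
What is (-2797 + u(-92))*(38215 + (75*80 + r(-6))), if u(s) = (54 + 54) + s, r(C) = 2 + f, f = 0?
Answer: -122967477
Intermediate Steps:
r(C) = 2 (r(C) = 2 + 0 = 2)
u(s) = 108 + s
(-2797 + u(-92))*(38215 + (75*80 + r(-6))) = (-2797 + (108 - 92))*(38215 + (75*80 + 2)) = (-2797 + 16)*(38215 + (6000 + 2)) = -2781*(38215 + 6002) = -2781*44217 = -122967477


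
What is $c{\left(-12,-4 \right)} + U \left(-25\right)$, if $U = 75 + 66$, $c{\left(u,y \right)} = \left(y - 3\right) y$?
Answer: $-3497$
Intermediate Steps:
$c{\left(u,y \right)} = y \left(-3 + y\right)$ ($c{\left(u,y \right)} = \left(-3 + y\right) y = y \left(-3 + y\right)$)
$U = 141$
$c{\left(-12,-4 \right)} + U \left(-25\right) = - 4 \left(-3 - 4\right) + 141 \left(-25\right) = \left(-4\right) \left(-7\right) - 3525 = 28 - 3525 = -3497$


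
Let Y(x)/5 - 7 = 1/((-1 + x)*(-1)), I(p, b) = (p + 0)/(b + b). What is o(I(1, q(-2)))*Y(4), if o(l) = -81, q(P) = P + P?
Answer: -2700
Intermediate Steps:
q(P) = 2*P
I(p, b) = p/(2*b) (I(p, b) = p/((2*b)) = p*(1/(2*b)) = p/(2*b))
Y(x) = 35 + 5/(1 - x) (Y(x) = 35 + 5/(((-1 + x)*(-1))) = 35 + 5/(1 - x))
o(I(1, q(-2)))*Y(4) = -405*(-8 + 7*4)/(-1 + 4) = -405*(-8 + 28)/3 = -405*20/3 = -81*100/3 = -2700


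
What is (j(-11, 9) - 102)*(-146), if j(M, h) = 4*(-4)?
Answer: 17228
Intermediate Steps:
j(M, h) = -16
(j(-11, 9) - 102)*(-146) = (-16 - 102)*(-146) = -118*(-146) = 17228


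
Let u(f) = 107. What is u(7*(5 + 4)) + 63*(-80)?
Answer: -4933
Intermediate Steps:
u(7*(5 + 4)) + 63*(-80) = 107 + 63*(-80) = 107 - 5040 = -4933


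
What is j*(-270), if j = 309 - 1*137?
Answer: -46440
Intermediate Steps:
j = 172 (j = 309 - 137 = 172)
j*(-270) = 172*(-270) = -46440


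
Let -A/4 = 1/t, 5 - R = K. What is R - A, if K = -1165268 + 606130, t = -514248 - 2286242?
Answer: 782937190033/1400245 ≈ 5.5914e+5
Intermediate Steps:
t = -2800490
K = -559138
R = 559143 (R = 5 - 1*(-559138) = 5 + 559138 = 559143)
A = 2/1400245 (A = -4/(-2800490) = -4*(-1/2800490) = 2/1400245 ≈ 1.4283e-6)
R - A = 559143 - 1*2/1400245 = 559143 - 2/1400245 = 782937190033/1400245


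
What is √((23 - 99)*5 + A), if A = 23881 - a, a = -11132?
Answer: √34633 ≈ 186.10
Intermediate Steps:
A = 35013 (A = 23881 - 1*(-11132) = 23881 + 11132 = 35013)
√((23 - 99)*5 + A) = √((23 - 99)*5 + 35013) = √(-76*5 + 35013) = √(-380 + 35013) = √34633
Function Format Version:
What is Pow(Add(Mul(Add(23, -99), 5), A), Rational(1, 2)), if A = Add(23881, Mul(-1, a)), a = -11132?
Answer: Pow(34633, Rational(1, 2)) ≈ 186.10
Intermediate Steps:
A = 35013 (A = Add(23881, Mul(-1, -11132)) = Add(23881, 11132) = 35013)
Pow(Add(Mul(Add(23, -99), 5), A), Rational(1, 2)) = Pow(Add(Mul(Add(23, -99), 5), 35013), Rational(1, 2)) = Pow(Add(Mul(-76, 5), 35013), Rational(1, 2)) = Pow(Add(-380, 35013), Rational(1, 2)) = Pow(34633, Rational(1, 2))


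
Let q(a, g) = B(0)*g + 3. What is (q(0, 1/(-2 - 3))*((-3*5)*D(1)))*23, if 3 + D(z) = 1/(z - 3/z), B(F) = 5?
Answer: 2415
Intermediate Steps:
D(z) = -3 + 1/(z - 3/z)
q(a, g) = 3 + 5*g (q(a, g) = 5*g + 3 = 3 + 5*g)
(q(0, 1/(-2 - 3))*((-3*5)*D(1)))*23 = ((3 + 5/(-2 - 3))*((-3*5)*((9 + 1 - 3*1²)/(-3 + 1²))))*23 = ((3 + 5/(-5))*(-15*(9 + 1 - 3*1)/(-3 + 1)))*23 = ((3 + 5*(-⅕))*(-15*(9 + 1 - 3)/(-2)))*23 = ((3 - 1)*(-(-15)*7/2))*23 = (2*(-15*(-7/2)))*23 = (2*(105/2))*23 = 105*23 = 2415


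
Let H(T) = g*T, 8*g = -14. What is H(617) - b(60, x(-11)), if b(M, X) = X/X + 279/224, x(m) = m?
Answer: -242367/224 ≈ -1082.0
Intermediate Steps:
g = -7/4 (g = (⅛)*(-14) = -7/4 ≈ -1.7500)
H(T) = -7*T/4
b(M, X) = 503/224 (b(M, X) = 1 + 279*(1/224) = 1 + 279/224 = 503/224)
H(617) - b(60, x(-11)) = -7/4*617 - 1*503/224 = -4319/4 - 503/224 = -242367/224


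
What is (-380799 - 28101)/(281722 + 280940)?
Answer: -68150/93777 ≈ -0.72672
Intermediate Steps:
(-380799 - 28101)/(281722 + 280940) = -408900/562662 = -408900*1/562662 = -68150/93777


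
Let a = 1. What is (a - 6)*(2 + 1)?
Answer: -15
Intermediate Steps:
(a - 6)*(2 + 1) = (1 - 6)*(2 + 1) = -5*3 = -15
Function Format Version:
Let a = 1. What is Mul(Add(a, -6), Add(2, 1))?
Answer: -15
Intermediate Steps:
Mul(Add(a, -6), Add(2, 1)) = Mul(Add(1, -6), Add(2, 1)) = Mul(-5, 3) = -15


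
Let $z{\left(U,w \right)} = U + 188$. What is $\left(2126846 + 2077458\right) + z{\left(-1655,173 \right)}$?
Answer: $4202837$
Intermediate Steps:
$z{\left(U,w \right)} = 188 + U$
$\left(2126846 + 2077458\right) + z{\left(-1655,173 \right)} = \left(2126846 + 2077458\right) + \left(188 - 1655\right) = 4204304 - 1467 = 4202837$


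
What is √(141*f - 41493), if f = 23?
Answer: 15*I*√170 ≈ 195.58*I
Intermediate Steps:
√(141*f - 41493) = √(141*23 - 41493) = √(3243 - 41493) = √(-38250) = 15*I*√170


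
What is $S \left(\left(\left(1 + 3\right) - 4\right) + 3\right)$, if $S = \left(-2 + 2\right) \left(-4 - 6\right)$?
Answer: $0$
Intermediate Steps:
$S = 0$ ($S = 0 \left(-10\right) = 0$)
$S \left(\left(\left(1 + 3\right) - 4\right) + 3\right) = 0 \left(\left(\left(1 + 3\right) - 4\right) + 3\right) = 0 \left(\left(4 - 4\right) + 3\right) = 0 \left(0 + 3\right) = 0 \cdot 3 = 0$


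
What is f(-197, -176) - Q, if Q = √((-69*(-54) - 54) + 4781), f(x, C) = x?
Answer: -197 - √8453 ≈ -288.94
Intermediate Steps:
Q = √8453 (Q = √((3726 - 54) + 4781) = √(3672 + 4781) = √8453 ≈ 91.940)
f(-197, -176) - Q = -197 - √8453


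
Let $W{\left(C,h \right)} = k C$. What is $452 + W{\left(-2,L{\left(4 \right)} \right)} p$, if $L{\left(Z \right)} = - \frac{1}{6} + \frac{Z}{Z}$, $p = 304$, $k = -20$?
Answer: $12612$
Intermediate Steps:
$L{\left(Z \right)} = \frac{5}{6}$ ($L{\left(Z \right)} = \left(-1\right) \frac{1}{6} + 1 = - \frac{1}{6} + 1 = \frac{5}{6}$)
$W{\left(C,h \right)} = - 20 C$
$452 + W{\left(-2,L{\left(4 \right)} \right)} p = 452 + \left(-20\right) \left(-2\right) 304 = 452 + 40 \cdot 304 = 452 + 12160 = 12612$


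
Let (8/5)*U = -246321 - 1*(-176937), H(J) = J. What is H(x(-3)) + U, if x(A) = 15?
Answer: -43350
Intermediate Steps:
U = -43365 (U = 5*(-246321 - 1*(-176937))/8 = 5*(-246321 + 176937)/8 = (5/8)*(-69384) = -43365)
H(x(-3)) + U = 15 - 43365 = -43350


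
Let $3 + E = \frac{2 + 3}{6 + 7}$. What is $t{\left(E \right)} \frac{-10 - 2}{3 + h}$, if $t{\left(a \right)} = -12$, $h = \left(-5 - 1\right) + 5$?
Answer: $72$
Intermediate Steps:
$h = -1$ ($h = -6 + 5 = -1$)
$E = - \frac{34}{13}$ ($E = -3 + \frac{2 + 3}{6 + 7} = -3 + \frac{5}{13} = - \frac{34}{13} \approx -2.6154$)
$t{\left(E \right)} \frac{-10 - 2}{3 + h} = - 12 \frac{-10 - 2}{3 - 1} = - 12 \left(- \frac{12}{2}\right) = - 12 \left(\left(-12\right) \frac{1}{2}\right) = \left(-12\right) \left(-6\right) = 72$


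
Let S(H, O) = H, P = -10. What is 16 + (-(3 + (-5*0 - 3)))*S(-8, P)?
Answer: 16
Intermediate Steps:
16 + (-(3 + (-5*0 - 3)))*S(-8, P) = 16 - (3 + (-5*0 - 3))*(-8) = 16 - (3 + (0 - 3))*(-8) = 16 - (3 - 3)*(-8) = 16 - 1*0*(-8) = 16 + 0*(-8) = 16 + 0 = 16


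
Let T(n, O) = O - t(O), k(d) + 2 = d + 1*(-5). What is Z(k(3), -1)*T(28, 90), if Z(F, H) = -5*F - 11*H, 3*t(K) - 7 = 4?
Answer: 8029/3 ≈ 2676.3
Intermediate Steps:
k(d) = -7 + d (k(d) = -2 + (d + 1*(-5)) = -2 + (d - 5) = -2 + (-5 + d) = -7 + d)
t(K) = 11/3 (t(K) = 7/3 + (⅓)*4 = 7/3 + 4/3 = 11/3)
Z(F, H) = -11*H - 5*F
T(n, O) = -11/3 + O (T(n, O) = O - 1*11/3 = O - 11/3 = -11/3 + O)
Z(k(3), -1)*T(28, 90) = (-11*(-1) - 5*(-7 + 3))*(-11/3 + 90) = (11 - 5*(-4))*(259/3) = (11 + 20)*(259/3) = 31*(259/3) = 8029/3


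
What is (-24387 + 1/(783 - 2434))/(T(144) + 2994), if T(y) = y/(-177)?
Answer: -1187756671/145781649 ≈ -8.1475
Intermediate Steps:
T(y) = -y/177 (T(y) = y*(-1/177) = -y/177)
(-24387 + 1/(783 - 2434))/(T(144) + 2994) = (-24387 + 1/(783 - 2434))/(-1/177*144 + 2994) = (-24387 + 1/(-1651))/(-48/59 + 2994) = (-24387 - 1/1651)/(176598/59) = -40262938/1651*59/176598 = -1187756671/145781649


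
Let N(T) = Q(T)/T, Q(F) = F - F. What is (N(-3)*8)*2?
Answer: 0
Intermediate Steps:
Q(F) = 0
N(T) = 0 (N(T) = 0/T = 0)
(N(-3)*8)*2 = (0*8)*2 = 0*2 = 0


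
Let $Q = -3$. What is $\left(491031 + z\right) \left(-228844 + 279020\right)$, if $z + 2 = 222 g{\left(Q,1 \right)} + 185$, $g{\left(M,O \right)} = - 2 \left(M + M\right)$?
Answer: $24780822528$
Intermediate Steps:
$g{\left(M,O \right)} = - 4 M$ ($g{\left(M,O \right)} = - 2 \cdot 2 M = - 4 M$)
$z = 2847$ ($z = -2 + \left(222 \left(\left(-4\right) \left(-3\right)\right) + 185\right) = -2 + \left(222 \cdot 12 + 185\right) = -2 + \left(2664 + 185\right) = -2 + 2849 = 2847$)
$\left(491031 + z\right) \left(-228844 + 279020\right) = \left(491031 + 2847\right) \left(-228844 + 279020\right) = 493878 \cdot 50176 = 24780822528$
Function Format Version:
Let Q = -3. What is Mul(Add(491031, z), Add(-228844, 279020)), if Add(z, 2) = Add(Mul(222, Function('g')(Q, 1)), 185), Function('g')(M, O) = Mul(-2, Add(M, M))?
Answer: 24780822528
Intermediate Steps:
Function('g')(M, O) = Mul(-4, M) (Function('g')(M, O) = Mul(-2, Mul(2, M)) = Mul(-4, M))
z = 2847 (z = Add(-2, Add(Mul(222, Mul(-4, -3)), 185)) = Add(-2, Add(Mul(222, 12), 185)) = Add(-2, Add(2664, 185)) = Add(-2, 2849) = 2847)
Mul(Add(491031, z), Add(-228844, 279020)) = Mul(Add(491031, 2847), Add(-228844, 279020)) = Mul(493878, 50176) = 24780822528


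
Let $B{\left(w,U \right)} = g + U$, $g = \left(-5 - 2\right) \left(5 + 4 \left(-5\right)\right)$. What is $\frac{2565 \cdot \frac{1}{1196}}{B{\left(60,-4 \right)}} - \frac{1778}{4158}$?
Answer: $- \frac{14579287}{35876412} \approx -0.40638$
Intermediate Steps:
$g = 105$ ($g = - 7 \left(5 - 20\right) = \left(-7\right) \left(-15\right) = 105$)
$B{\left(w,U \right)} = 105 + U$
$\frac{2565 \cdot \frac{1}{1196}}{B{\left(60,-4 \right)}} - \frac{1778}{4158} = \frac{2565 \cdot \frac{1}{1196}}{105 - 4} - \frac{1778}{4158} = \frac{2565 \cdot \frac{1}{1196}}{101} - \frac{127}{297} = \frac{2565}{1196} \cdot \frac{1}{101} - \frac{127}{297} = \frac{2565}{120796} - \frac{127}{297} = - \frac{14579287}{35876412}$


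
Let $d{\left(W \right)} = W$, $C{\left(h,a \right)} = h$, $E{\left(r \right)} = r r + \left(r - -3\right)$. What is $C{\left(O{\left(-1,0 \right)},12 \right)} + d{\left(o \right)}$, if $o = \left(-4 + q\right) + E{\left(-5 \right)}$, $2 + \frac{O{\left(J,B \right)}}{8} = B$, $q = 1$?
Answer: $4$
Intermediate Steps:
$E{\left(r \right)} = 3 + r + r^{2}$ ($E{\left(r \right)} = r^{2} + \left(r + 3\right) = r^{2} + \left(3 + r\right) = 3 + r + r^{2}$)
$O{\left(J,B \right)} = -16 + 8 B$
$o = 20$ ($o = \left(-4 + 1\right) + \left(3 - 5 + \left(-5\right)^{2}\right) = -3 + \left(3 - 5 + 25\right) = -3 + 23 = 20$)
$C{\left(O{\left(-1,0 \right)},12 \right)} + d{\left(o \right)} = \left(-16 + 8 \cdot 0\right) + 20 = \left(-16 + 0\right) + 20 = -16 + 20 = 4$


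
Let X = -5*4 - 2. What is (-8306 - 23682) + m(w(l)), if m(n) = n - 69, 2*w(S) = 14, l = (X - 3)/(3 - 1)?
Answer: -32050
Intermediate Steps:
X = -22 (X = -20 - 2 = -22)
l = -25/2 (l = (-22 - 3)/(3 - 1) = -25/2 ≈ -12.500)
w(S) = 7 (w(S) = (½)*14 = 7)
m(n) = -69 + n
(-8306 - 23682) + m(w(l)) = (-8306 - 23682) + (-69 + 7) = -31988 - 62 = -32050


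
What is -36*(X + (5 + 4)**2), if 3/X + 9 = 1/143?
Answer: -1867266/643 ≈ -2904.0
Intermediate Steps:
X = -429/1286 (X = 3/(-9 + 1/143) = 3/(-1286/143) = 3*(-143/1286) = -429/1286 ≈ -0.33359)
-36*(X + (5 + 4)**2) = -36*(-429/1286 + (5 + 4)**2) = -36*(-429/1286 + 9**2) = -36*(-429/1286 + 81) = -36*103737/1286 = -1867266/643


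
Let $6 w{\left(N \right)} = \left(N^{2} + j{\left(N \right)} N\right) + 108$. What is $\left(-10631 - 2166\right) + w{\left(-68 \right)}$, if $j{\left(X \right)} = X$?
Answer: $- \frac{33713}{3} \approx -11238.0$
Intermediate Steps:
$w{\left(N \right)} = 18 + \frac{N^{2}}{3}$ ($w{\left(N \right)} = \frac{\left(N^{2} + N N\right) + 108}{6} = \frac{\left(N^{2} + N^{2}\right) + 108}{6} = \frac{2 N^{2} + 108}{6} = \frac{108 + 2 N^{2}}{6} = 18 + \frac{N^{2}}{3}$)
$\left(-10631 - 2166\right) + w{\left(-68 \right)} = \left(-10631 - 2166\right) + \left(18 + \frac{\left(-68\right)^{2}}{3}\right) = -12797 + \left(18 + \frac{1}{3} \cdot 4624\right) = -12797 + \left(18 + \frac{4624}{3}\right) = -12797 + \frac{4678}{3} = - \frac{33713}{3}$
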